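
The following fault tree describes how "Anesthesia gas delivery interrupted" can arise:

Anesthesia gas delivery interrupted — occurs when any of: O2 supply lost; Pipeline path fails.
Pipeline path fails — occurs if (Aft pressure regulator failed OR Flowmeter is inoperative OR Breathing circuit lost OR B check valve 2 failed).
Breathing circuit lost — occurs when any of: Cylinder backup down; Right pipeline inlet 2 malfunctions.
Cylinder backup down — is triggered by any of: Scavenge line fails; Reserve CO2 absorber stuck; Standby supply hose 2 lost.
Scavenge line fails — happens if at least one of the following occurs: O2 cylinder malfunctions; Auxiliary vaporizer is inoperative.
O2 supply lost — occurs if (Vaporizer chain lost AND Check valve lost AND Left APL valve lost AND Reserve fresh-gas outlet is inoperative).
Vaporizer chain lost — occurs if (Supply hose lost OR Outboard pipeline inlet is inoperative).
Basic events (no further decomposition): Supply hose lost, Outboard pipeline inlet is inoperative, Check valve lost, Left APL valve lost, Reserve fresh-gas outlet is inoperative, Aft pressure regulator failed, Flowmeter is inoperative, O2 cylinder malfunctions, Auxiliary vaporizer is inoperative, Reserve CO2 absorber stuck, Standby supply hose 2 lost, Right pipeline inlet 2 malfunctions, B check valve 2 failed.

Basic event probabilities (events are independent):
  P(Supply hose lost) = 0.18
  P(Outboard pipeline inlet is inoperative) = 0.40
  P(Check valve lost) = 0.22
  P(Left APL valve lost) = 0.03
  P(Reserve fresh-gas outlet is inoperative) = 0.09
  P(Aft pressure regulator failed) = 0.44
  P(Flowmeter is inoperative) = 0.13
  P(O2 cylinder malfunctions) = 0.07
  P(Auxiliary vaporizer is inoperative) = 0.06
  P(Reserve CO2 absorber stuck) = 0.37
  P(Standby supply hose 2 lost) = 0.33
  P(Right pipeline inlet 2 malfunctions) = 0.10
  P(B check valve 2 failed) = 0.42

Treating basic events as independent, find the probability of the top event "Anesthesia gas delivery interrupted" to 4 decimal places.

0.9062

P(Vaporizer chain lost) [OR] = 1 − (1−0.18) × (1−0.40) = 0.508000
P(O2 supply lost) [AND] = 0.508000 × 0.22 × 0.03 × 0.09 = 0.000302
P(Scavenge line fails) [OR] = 1 − (1−0.07) × (1−0.06) = 0.125800
P(Cylinder backup down) [OR] = 1 − (1−0.125800) × (1−0.37) × (1−0.33) = 0.631000
P(Breathing circuit lost) [OR] = 1 − (1−0.631000) × (1−0.10) = 0.667900
P(Pipeline path fails) [OR] = 1 − (1−0.44) × (1−0.13) × (1−0.667900) × (1−0.42) = 0.906157
P(Anesthesia gas delivery interrupted) [OR] = 1 − (1−0.000302) × (1−0.906157) = 0.906185
Rounded to 4 decimal places: P(Anesthesia gas delivery interrupted) ≈ 0.9062.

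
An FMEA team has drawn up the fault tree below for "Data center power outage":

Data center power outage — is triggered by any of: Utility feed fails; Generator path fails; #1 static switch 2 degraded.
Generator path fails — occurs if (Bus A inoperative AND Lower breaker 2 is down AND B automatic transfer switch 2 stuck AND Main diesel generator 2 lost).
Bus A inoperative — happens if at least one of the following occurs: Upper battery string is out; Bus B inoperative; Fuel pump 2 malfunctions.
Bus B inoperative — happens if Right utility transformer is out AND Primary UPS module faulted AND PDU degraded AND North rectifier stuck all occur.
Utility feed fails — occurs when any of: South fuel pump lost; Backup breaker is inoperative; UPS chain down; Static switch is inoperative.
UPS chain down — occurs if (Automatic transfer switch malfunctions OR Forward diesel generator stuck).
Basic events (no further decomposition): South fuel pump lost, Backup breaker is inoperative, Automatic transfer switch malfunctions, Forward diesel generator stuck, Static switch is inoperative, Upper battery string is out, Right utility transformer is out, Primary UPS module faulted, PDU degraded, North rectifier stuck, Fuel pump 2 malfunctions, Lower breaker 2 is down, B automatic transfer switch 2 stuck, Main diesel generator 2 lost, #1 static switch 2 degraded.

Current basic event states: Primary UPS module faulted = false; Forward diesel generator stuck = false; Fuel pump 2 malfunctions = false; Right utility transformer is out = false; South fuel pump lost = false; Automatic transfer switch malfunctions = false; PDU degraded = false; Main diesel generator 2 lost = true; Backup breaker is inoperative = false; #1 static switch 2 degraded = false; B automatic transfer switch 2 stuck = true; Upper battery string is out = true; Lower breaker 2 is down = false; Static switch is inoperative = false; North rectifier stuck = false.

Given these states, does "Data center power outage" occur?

No

UPS chain down [OR]: Automatic transfer switch malfunctions=not, Forward diesel generator stuck=not → no input occurs → does not occur.
Utility feed fails [OR]: South fuel pump lost=not, Backup breaker is inoperative=not, UPS chain down=not, Static switch is inoperative=not → no input occurs → does not occur.
Bus B inoperative [AND]: Right utility transformer is out=not, Primary UPS module faulted=not, PDU degraded=not, North rectifier stuck=not → not all inputs occur → does not occur.
Bus A inoperative [OR]: Upper battery string is out=occurs, Bus B inoperative=not, Fuel pump 2 malfunctions=not → at least one input occurs → occurs.
Generator path fails [AND]: Bus A inoperative=occurs, Lower breaker 2 is down=not, B automatic transfer switch 2 stuck=occurs, Main diesel generator 2 lost=occurs → not all inputs occur → does not occur.
Data center power outage [OR]: Utility feed fails=not, Generator path fails=not, #1 static switch 2 degraded=not → no input occurs → does not occur.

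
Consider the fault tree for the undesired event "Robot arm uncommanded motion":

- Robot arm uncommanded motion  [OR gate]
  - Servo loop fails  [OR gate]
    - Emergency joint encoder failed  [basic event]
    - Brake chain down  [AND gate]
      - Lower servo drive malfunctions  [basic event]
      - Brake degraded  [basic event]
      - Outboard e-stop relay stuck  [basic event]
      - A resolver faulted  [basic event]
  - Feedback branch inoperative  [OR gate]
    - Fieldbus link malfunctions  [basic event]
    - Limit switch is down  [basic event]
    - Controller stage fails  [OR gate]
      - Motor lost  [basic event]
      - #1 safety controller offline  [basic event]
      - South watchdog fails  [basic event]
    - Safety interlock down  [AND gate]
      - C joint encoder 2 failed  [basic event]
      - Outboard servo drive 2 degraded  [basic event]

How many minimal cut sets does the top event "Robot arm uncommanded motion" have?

8

Brake chain down [AND]: one cut set from each child combined → 1 × 1 × 1 × 1 = 1 cut set(s).
Servo loop fails [OR]: union of children's cut sets → 2 cut set(s).
Controller stage fails [OR]: union of children's cut sets → 3 cut set(s).
Safety interlock down [AND]: one cut set from each child combined → 1 × 1 = 1 cut set(s).
Feedback branch inoperative [OR]: union of children's cut sets → 6 cut set(s).
Robot arm uncommanded motion [OR]: union of children's cut sets → 8 cut set(s).
Minimal cut sets: {Emergency joint encoder failed}; {A resolver faulted, Brake degraded, Lower servo drive malfunctions, Outboard e-stop relay stuck}; {Fieldbus link malfunctions}; {Limit switch is down}; {Motor lost}; {#1 safety controller offline}; {South watchdog fails}; {C joint encoder 2 failed, Outboard servo drive 2 degraded}.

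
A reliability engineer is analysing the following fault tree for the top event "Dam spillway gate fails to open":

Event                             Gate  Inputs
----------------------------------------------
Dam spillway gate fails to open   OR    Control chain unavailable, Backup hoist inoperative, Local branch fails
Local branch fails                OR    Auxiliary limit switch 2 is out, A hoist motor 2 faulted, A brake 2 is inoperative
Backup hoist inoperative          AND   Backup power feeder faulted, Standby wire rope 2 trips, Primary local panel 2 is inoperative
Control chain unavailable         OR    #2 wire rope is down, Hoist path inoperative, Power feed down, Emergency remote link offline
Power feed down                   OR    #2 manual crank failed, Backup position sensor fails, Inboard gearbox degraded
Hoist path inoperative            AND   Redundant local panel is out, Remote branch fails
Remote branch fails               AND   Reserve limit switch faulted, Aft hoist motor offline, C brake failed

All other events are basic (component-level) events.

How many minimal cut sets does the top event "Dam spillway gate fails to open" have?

Remote branch fails [AND]: one cut set from each child combined → 1 × 1 × 1 = 1 cut set(s).
Hoist path inoperative [AND]: one cut set from each child combined → 1 × 1 = 1 cut set(s).
Power feed down [OR]: union of children's cut sets → 3 cut set(s).
Control chain unavailable [OR]: union of children's cut sets → 6 cut set(s).
Backup hoist inoperative [AND]: one cut set from each child combined → 1 × 1 × 1 = 1 cut set(s).
Local branch fails [OR]: union of children's cut sets → 3 cut set(s).
Dam spillway gate fails to open [OR]: union of children's cut sets → 10 cut set(s).
Minimal cut sets: {#2 wire rope is down}; {Aft hoist motor offline, C brake failed, Redundant local panel is out, Reserve limit switch faulted}; {#2 manual crank failed}; {Backup position sensor fails}; {Inboard gearbox degraded}; {Emergency remote link offline}; {Backup power feeder faulted, Primary local panel 2 is inoperative, Standby wire rope 2 trips}; {Auxiliary limit switch 2 is out}; {A hoist motor 2 faulted}; {A brake 2 is inoperative}.

10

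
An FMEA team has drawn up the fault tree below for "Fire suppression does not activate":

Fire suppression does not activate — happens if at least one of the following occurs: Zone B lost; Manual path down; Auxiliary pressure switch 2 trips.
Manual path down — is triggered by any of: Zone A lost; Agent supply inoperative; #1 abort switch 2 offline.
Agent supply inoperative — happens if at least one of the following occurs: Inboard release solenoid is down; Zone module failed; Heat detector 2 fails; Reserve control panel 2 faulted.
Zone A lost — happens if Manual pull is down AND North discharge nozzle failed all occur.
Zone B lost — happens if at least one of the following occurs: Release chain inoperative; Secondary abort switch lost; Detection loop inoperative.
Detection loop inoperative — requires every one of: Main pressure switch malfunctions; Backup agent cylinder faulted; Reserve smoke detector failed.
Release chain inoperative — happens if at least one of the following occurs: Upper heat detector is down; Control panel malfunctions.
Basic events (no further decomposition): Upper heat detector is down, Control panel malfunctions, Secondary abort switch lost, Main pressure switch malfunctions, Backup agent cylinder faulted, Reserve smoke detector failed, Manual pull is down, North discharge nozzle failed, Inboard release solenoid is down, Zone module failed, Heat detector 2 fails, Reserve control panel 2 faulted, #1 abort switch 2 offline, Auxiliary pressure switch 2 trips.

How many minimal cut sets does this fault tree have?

11

Release chain inoperative [OR]: union of children's cut sets → 2 cut set(s).
Detection loop inoperative [AND]: one cut set from each child combined → 1 × 1 × 1 = 1 cut set(s).
Zone B lost [OR]: union of children's cut sets → 4 cut set(s).
Zone A lost [AND]: one cut set from each child combined → 1 × 1 = 1 cut set(s).
Agent supply inoperative [OR]: union of children's cut sets → 4 cut set(s).
Manual path down [OR]: union of children's cut sets → 6 cut set(s).
Fire suppression does not activate [OR]: union of children's cut sets → 11 cut set(s).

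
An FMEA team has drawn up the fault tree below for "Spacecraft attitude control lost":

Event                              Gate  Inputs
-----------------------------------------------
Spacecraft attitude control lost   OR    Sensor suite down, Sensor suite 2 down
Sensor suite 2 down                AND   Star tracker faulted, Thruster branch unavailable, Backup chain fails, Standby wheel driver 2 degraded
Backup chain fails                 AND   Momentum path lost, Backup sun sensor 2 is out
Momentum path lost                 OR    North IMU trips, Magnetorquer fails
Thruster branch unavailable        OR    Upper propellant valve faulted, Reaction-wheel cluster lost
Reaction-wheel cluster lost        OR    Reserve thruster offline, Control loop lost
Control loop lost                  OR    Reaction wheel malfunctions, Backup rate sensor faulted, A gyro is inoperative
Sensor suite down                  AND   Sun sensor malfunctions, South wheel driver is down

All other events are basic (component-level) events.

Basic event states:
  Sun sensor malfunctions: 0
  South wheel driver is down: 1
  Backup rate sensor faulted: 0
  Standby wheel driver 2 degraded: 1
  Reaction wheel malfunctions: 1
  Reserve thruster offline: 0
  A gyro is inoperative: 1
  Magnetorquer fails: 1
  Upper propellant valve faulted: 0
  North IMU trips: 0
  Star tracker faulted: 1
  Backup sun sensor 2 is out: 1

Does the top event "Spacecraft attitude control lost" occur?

Sensor suite down [AND]: Sun sensor malfunctions=not, South wheel driver is down=occurs → not all inputs occur → does not occur.
Control loop lost [OR]: Reaction wheel malfunctions=occurs, Backup rate sensor faulted=not, A gyro is inoperative=occurs → at least one input occurs → occurs.
Reaction-wheel cluster lost [OR]: Reserve thruster offline=not, Control loop lost=occurs → at least one input occurs → occurs.
Thruster branch unavailable [OR]: Upper propellant valve faulted=not, Reaction-wheel cluster lost=occurs → at least one input occurs → occurs.
Momentum path lost [OR]: North IMU trips=not, Magnetorquer fails=occurs → at least one input occurs → occurs.
Backup chain fails [AND]: Momentum path lost=occurs, Backup sun sensor 2 is out=occurs → all inputs occur → occurs.
Sensor suite 2 down [AND]: Star tracker faulted=occurs, Thruster branch unavailable=occurs, Backup chain fails=occurs, Standby wheel driver 2 degraded=occurs → all inputs occur → occurs.
Spacecraft attitude control lost [OR]: Sensor suite down=not, Sensor suite 2 down=occurs → at least one input occurs → occurs.

Yes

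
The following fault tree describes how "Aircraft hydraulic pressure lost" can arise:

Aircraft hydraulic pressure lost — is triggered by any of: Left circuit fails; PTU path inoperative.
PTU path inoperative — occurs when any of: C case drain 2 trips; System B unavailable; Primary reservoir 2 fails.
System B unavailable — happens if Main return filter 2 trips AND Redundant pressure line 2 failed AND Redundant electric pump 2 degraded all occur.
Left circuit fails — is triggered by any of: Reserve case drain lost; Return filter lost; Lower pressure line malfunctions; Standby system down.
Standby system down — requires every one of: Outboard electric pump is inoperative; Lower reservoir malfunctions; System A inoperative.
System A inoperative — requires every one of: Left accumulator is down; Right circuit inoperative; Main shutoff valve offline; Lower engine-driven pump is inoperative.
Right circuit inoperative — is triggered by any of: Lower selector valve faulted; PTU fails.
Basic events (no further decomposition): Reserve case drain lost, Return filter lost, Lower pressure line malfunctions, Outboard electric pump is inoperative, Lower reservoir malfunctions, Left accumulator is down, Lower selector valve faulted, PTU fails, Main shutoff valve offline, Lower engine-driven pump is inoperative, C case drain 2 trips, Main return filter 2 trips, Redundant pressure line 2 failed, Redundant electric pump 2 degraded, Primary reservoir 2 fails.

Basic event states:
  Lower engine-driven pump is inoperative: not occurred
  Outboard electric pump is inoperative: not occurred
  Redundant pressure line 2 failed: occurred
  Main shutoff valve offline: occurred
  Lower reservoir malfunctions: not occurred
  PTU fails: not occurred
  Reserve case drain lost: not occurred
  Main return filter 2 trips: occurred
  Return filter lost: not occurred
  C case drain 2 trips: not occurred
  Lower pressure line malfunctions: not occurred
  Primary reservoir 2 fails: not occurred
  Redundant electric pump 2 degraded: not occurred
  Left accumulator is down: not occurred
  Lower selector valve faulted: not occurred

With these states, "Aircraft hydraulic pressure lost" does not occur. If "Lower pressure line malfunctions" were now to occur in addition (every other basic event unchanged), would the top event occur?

Counterfactual: set "Lower pressure line malfunctions" to occurred.
Right circuit inoperative [OR]: Lower selector valve faulted=not, PTU fails=not → no input occurs → does not occur.
System A inoperative [AND]: Left accumulator is down=not, Right circuit inoperative=not, Main shutoff valve offline=occurs, Lower engine-driven pump is inoperative=not → not all inputs occur → does not occur.
Standby system down [AND]: Outboard electric pump is inoperative=not, Lower reservoir malfunctions=not, System A inoperative=not → not all inputs occur → does not occur.
Left circuit fails [OR]: Reserve case drain lost=not, Return filter lost=not, Lower pressure line malfunctions=occurs, Standby system down=not → at least one input occurs → occurs.
System B unavailable [AND]: Main return filter 2 trips=occurs, Redundant pressure line 2 failed=occurs, Redundant electric pump 2 degraded=not → not all inputs occur → does not occur.
PTU path inoperative [OR]: C case drain 2 trips=not, System B unavailable=not, Primary reservoir 2 fails=not → no input occurs → does not occur.
Aircraft hydraulic pressure lost [OR]: Left circuit fails=occurs, PTU path inoperative=not → at least one input occurs → occurs.

Yes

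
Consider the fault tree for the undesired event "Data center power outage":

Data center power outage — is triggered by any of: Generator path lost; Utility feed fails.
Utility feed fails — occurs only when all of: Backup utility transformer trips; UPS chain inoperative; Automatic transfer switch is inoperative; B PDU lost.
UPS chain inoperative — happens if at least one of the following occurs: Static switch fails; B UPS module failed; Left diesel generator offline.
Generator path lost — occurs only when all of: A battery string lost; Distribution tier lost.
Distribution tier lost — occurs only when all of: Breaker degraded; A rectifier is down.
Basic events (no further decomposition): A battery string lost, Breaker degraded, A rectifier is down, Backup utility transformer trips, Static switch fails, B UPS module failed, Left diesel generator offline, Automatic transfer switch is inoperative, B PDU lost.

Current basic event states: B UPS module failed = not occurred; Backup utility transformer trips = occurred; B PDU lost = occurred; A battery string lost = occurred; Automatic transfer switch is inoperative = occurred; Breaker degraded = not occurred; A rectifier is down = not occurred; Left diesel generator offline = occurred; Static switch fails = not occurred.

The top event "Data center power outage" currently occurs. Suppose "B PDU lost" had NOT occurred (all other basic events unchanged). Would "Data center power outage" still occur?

No

Counterfactual: set "B PDU lost" to not occurred.
Distribution tier lost [AND]: Breaker degraded=not, A rectifier is down=not → not all inputs occur → does not occur.
Generator path lost [AND]: A battery string lost=occurs, Distribution tier lost=not → not all inputs occur → does not occur.
UPS chain inoperative [OR]: Static switch fails=not, B UPS module failed=not, Left diesel generator offline=occurs → at least one input occurs → occurs.
Utility feed fails [AND]: Backup utility transformer trips=occurs, UPS chain inoperative=occurs, Automatic transfer switch is inoperative=occurs, B PDU lost=not → not all inputs occur → does not occur.
Data center power outage [OR]: Generator path lost=not, Utility feed fails=not → no input occurs → does not occur.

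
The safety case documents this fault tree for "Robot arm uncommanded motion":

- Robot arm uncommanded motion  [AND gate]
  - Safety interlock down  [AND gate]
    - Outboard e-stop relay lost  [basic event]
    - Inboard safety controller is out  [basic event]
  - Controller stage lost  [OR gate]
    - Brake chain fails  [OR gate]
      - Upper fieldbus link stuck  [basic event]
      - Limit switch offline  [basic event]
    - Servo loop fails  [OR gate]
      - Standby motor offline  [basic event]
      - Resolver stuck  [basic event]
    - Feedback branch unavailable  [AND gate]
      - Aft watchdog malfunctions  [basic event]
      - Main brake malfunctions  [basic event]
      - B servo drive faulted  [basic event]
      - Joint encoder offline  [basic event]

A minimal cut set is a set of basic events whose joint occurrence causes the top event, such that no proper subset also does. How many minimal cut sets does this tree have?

5

Safety interlock down [AND]: one cut set from each child combined → 1 × 1 = 1 cut set(s).
Brake chain fails [OR]: union of children's cut sets → 2 cut set(s).
Servo loop fails [OR]: union of children's cut sets → 2 cut set(s).
Feedback branch unavailable [AND]: one cut set from each child combined → 1 × 1 × 1 × 1 = 1 cut set(s).
Controller stage lost [OR]: union of children's cut sets → 5 cut set(s).
Robot arm uncommanded motion [AND]: one cut set from each child combined → 1 × 5 = 5 cut set(s).
Minimal cut sets: {Inboard safety controller is out, Outboard e-stop relay lost, Upper fieldbus link stuck}; {Inboard safety controller is out, Limit switch offline, Outboard e-stop relay lost}; {Inboard safety controller is out, Outboard e-stop relay lost, Standby motor offline}; {Inboard safety controller is out, Outboard e-stop relay lost, Resolver stuck}; {Aft watchdog malfunctions, B servo drive faulted, Inboard safety controller is out, Joint encoder offline, Main brake malfunctions, Outboard e-stop relay lost}.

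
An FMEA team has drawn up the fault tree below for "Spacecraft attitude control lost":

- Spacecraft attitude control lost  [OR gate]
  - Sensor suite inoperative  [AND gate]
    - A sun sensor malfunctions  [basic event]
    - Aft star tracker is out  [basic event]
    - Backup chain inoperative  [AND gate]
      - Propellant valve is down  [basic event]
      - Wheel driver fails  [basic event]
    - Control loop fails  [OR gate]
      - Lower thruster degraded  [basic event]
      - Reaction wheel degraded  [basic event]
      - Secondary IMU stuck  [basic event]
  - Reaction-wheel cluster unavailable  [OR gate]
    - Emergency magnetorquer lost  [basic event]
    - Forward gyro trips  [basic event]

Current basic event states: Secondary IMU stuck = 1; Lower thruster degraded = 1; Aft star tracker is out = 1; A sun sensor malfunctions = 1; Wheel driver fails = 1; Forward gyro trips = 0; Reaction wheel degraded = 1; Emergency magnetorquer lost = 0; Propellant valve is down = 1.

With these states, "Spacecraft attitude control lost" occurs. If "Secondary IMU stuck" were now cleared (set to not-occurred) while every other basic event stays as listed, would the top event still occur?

Counterfactual: set "Secondary IMU stuck" to not occurred.
Backup chain inoperative [AND]: Propellant valve is down=occurs, Wheel driver fails=occurs → all inputs occur → occurs.
Control loop fails [OR]: Lower thruster degraded=occurs, Reaction wheel degraded=occurs, Secondary IMU stuck=not → at least one input occurs → occurs.
Sensor suite inoperative [AND]: A sun sensor malfunctions=occurs, Aft star tracker is out=occurs, Backup chain inoperative=occurs, Control loop fails=occurs → all inputs occur → occurs.
Reaction-wheel cluster unavailable [OR]: Emergency magnetorquer lost=not, Forward gyro trips=not → no input occurs → does not occur.
Spacecraft attitude control lost [OR]: Sensor suite inoperative=occurs, Reaction-wheel cluster unavailable=not → at least one input occurs → occurs.

Yes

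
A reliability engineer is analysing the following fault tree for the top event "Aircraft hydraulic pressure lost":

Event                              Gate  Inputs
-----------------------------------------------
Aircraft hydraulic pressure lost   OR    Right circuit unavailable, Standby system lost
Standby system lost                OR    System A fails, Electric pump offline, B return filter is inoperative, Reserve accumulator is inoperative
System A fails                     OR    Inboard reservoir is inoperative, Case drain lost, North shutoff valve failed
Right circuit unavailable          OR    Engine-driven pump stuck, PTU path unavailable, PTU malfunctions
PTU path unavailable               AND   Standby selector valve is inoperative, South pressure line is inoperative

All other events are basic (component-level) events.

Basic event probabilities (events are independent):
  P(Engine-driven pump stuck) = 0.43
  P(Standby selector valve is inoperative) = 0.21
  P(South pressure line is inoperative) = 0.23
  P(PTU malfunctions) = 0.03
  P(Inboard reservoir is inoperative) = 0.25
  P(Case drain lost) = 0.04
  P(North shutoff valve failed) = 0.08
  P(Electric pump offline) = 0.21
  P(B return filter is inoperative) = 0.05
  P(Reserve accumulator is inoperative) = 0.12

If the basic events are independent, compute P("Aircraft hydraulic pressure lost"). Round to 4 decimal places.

0.7698

P(PTU path unavailable) [AND] = 0.21 × 0.23 = 0.048300
P(Right circuit unavailable) [OR] = 1 − (1−0.43) × (1−0.048300) × (1−0.03) = 0.473805
P(System A fails) [OR] = 1 − (1−0.25) × (1−0.04) × (1−0.08) = 0.337600
P(Standby system lost) [OR] = 1 − (1−0.337600) × (1−0.21) × (1−0.05) × (1−0.12) = 0.562525
P(Aircraft hydraulic pressure lost) [OR] = 1 − (1−0.473805) × (1−0.562525) = 0.769803
Rounded to 4 decimal places: P(Aircraft hydraulic pressure lost) ≈ 0.7698.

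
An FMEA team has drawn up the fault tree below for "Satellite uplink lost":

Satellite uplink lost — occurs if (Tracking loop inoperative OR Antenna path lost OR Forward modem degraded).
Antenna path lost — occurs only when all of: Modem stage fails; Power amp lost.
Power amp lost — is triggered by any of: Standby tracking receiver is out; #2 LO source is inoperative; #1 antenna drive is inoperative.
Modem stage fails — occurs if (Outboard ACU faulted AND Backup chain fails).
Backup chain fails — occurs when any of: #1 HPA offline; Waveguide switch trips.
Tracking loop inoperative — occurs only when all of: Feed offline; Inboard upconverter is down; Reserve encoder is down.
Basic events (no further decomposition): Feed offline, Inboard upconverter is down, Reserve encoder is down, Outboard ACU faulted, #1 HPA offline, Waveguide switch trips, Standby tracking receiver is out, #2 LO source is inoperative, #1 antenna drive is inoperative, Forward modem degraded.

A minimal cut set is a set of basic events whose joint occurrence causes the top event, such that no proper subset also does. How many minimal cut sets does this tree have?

Tracking loop inoperative [AND]: one cut set from each child combined → 1 × 1 × 1 = 1 cut set(s).
Backup chain fails [OR]: union of children's cut sets → 2 cut set(s).
Modem stage fails [AND]: one cut set from each child combined → 1 × 2 = 2 cut set(s).
Power amp lost [OR]: union of children's cut sets → 3 cut set(s).
Antenna path lost [AND]: one cut set from each child combined → 2 × 3 = 6 cut set(s).
Satellite uplink lost [OR]: union of children's cut sets → 8 cut set(s).
Minimal cut sets: {Feed offline, Inboard upconverter is down, Reserve encoder is down}; {#1 HPA offline, Outboard ACU faulted, Standby tracking receiver is out}; {#1 HPA offline, #2 LO source is inoperative, Outboard ACU faulted}; {#1 HPA offline, #1 antenna drive is inoperative, Outboard ACU faulted}; {Outboard ACU faulted, Standby tracking receiver is out, Waveguide switch trips}; {#2 LO source is inoperative, Outboard ACU faulted, Waveguide switch trips}; {#1 antenna drive is inoperative, Outboard ACU faulted, Waveguide switch trips}; {Forward modem degraded}.

8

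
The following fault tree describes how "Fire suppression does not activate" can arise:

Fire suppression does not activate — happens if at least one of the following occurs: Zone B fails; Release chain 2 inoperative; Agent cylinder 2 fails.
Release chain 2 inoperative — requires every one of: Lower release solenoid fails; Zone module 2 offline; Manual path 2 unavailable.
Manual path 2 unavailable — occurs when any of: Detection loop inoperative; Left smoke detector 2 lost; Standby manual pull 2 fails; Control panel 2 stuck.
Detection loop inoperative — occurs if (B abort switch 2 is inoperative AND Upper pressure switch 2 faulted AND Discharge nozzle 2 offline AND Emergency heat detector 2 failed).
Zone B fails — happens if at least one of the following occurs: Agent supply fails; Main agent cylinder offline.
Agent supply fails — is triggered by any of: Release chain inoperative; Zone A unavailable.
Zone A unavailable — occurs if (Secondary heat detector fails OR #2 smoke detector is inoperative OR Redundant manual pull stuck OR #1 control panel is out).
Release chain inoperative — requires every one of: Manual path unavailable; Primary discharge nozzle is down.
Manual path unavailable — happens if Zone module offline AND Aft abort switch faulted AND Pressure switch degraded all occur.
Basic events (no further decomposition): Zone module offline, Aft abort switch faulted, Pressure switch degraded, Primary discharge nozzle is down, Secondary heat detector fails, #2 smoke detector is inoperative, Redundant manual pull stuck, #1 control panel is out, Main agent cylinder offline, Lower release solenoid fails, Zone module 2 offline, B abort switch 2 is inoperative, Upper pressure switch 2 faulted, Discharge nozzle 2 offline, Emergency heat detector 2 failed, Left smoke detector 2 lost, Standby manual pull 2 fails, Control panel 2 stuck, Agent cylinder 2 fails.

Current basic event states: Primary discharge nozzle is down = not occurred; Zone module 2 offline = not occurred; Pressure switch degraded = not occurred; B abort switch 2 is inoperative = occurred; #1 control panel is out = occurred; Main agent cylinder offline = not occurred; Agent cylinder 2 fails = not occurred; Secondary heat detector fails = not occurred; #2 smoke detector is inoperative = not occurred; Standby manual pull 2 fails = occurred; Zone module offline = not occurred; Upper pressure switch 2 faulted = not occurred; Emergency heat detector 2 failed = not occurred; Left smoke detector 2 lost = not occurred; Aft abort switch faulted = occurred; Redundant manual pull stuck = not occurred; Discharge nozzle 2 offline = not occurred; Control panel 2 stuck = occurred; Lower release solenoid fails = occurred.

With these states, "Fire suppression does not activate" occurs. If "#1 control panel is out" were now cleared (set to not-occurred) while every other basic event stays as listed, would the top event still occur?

No

Counterfactual: set "#1 control panel is out" to not occurred.
Manual path unavailable [AND]: Zone module offline=not, Aft abort switch faulted=occurs, Pressure switch degraded=not → not all inputs occur → does not occur.
Release chain inoperative [AND]: Manual path unavailable=not, Primary discharge nozzle is down=not → not all inputs occur → does not occur.
Zone A unavailable [OR]: Secondary heat detector fails=not, #2 smoke detector is inoperative=not, Redundant manual pull stuck=not, #1 control panel is out=not → no input occurs → does not occur.
Agent supply fails [OR]: Release chain inoperative=not, Zone A unavailable=not → no input occurs → does not occur.
Zone B fails [OR]: Agent supply fails=not, Main agent cylinder offline=not → no input occurs → does not occur.
Detection loop inoperative [AND]: B abort switch 2 is inoperative=occurs, Upper pressure switch 2 faulted=not, Discharge nozzle 2 offline=not, Emergency heat detector 2 failed=not → not all inputs occur → does not occur.
Manual path 2 unavailable [OR]: Detection loop inoperative=not, Left smoke detector 2 lost=not, Standby manual pull 2 fails=occurs, Control panel 2 stuck=occurs → at least one input occurs → occurs.
Release chain 2 inoperative [AND]: Lower release solenoid fails=occurs, Zone module 2 offline=not, Manual path 2 unavailable=occurs → not all inputs occur → does not occur.
Fire suppression does not activate [OR]: Zone B fails=not, Release chain 2 inoperative=not, Agent cylinder 2 fails=not → no input occurs → does not occur.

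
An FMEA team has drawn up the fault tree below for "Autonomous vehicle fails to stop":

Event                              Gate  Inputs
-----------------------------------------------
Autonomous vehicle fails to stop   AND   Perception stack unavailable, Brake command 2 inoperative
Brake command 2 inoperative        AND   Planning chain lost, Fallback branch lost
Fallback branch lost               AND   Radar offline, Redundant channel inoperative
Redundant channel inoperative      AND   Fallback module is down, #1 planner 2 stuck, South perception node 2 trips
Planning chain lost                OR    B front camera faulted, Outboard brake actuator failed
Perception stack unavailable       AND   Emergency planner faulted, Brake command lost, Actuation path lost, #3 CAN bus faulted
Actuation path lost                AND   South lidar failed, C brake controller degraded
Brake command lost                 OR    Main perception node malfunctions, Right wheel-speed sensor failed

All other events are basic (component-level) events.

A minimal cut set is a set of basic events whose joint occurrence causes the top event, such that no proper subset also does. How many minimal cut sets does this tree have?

4

Brake command lost [OR]: union of children's cut sets → 2 cut set(s).
Actuation path lost [AND]: one cut set from each child combined → 1 × 1 = 1 cut set(s).
Perception stack unavailable [AND]: one cut set from each child combined → 1 × 2 × 1 × 1 = 2 cut set(s).
Planning chain lost [OR]: union of children's cut sets → 2 cut set(s).
Redundant channel inoperative [AND]: one cut set from each child combined → 1 × 1 × 1 = 1 cut set(s).
Fallback branch lost [AND]: one cut set from each child combined → 1 × 1 = 1 cut set(s).
Brake command 2 inoperative [AND]: one cut set from each child combined → 2 × 1 = 2 cut set(s).
Autonomous vehicle fails to stop [AND]: one cut set from each child combined → 2 × 2 = 4 cut set(s).
Minimal cut sets: {#1 planner 2 stuck, #3 CAN bus faulted, B front camera faulted, C brake controller degraded, Emergency planner faulted, Fallback module is down, Main perception node malfunctions, Radar offline, South lidar failed, South perception node 2 trips}; {#1 planner 2 stuck, #3 CAN bus faulted, C brake controller degraded, Emergency planner faulted, Fallback module is down, Main perception node malfunctions, Outboard brake actuator failed, Radar offline, South lidar failed, South perception node 2 trips}; {#1 planner 2 stuck, #3 CAN bus faulted, B front camera faulted, C brake controller degraded, Emergency planner faulted, Fallback module is down, Radar offline, Right wheel-speed sensor failed, South lidar failed, South perception node 2 trips}; {#1 planner 2 stuck, #3 CAN bus faulted, C brake controller degraded, Emergency planner faulted, Fallback module is down, Outboard brake actuator failed, Radar offline, Right wheel-speed sensor failed, South lidar failed, South perception node 2 trips}.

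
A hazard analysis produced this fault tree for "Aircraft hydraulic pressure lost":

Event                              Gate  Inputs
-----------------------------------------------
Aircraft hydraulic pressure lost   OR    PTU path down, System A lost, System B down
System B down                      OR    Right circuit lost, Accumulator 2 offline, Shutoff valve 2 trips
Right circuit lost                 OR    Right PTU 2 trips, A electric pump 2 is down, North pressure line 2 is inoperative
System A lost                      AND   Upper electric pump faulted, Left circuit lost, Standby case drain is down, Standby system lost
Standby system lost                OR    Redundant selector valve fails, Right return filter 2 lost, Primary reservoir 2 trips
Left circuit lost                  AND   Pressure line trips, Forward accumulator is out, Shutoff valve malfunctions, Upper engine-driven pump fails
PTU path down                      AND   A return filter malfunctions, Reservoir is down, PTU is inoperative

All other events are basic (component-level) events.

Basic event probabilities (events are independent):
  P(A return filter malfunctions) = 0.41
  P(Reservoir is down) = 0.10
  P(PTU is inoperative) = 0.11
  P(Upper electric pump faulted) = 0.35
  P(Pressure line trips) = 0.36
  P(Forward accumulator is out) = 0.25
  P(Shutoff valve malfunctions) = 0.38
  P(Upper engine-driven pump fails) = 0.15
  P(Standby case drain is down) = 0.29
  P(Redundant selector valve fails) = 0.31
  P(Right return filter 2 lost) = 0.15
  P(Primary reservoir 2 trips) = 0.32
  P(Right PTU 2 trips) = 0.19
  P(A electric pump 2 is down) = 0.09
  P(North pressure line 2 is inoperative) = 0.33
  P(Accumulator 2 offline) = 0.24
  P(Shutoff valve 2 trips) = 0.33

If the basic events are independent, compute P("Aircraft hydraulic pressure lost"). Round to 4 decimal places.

P(PTU path down) [AND] = 0.41 × 0.10 × 0.11 = 0.004510
P(Left circuit lost) [AND] = 0.36 × 0.25 × 0.38 × 0.15 = 0.005130
P(Standby system lost) [OR] = 1 − (1−0.31) × (1−0.15) × (1−0.32) = 0.601180
P(System A lost) [AND] = 0.35 × 0.005130 × 0.29 × 0.601180 = 0.000313
P(Right circuit lost) [OR] = 1 − (1−0.19) × (1−0.09) × (1−0.33) = 0.506143
P(System B down) [OR] = 1 − (1−0.506143) × (1−0.24) × (1−0.33) = 0.748528
P(Aircraft hydraulic pressure lost) [OR] = 1 − (1−0.004510) × (1−0.000313) × (1−0.748528) = 0.749740
Rounded to 4 decimal places: P(Aircraft hydraulic pressure lost) ≈ 0.7497.

0.7497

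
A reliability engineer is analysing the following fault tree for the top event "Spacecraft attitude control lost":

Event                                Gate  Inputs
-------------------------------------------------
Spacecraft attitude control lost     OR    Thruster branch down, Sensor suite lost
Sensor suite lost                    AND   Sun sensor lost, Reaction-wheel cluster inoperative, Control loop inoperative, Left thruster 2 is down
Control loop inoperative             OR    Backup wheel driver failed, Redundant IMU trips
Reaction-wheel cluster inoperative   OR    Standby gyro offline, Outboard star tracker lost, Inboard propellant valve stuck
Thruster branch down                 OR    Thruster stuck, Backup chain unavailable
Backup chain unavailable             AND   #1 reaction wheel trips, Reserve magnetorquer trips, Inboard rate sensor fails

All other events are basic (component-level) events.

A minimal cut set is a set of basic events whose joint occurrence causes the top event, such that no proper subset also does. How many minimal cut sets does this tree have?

Backup chain unavailable [AND]: one cut set from each child combined → 1 × 1 × 1 = 1 cut set(s).
Thruster branch down [OR]: union of children's cut sets → 2 cut set(s).
Reaction-wheel cluster inoperative [OR]: union of children's cut sets → 3 cut set(s).
Control loop inoperative [OR]: union of children's cut sets → 2 cut set(s).
Sensor suite lost [AND]: one cut set from each child combined → 1 × 3 × 2 × 1 = 6 cut set(s).
Spacecraft attitude control lost [OR]: union of children's cut sets → 8 cut set(s).
Minimal cut sets: {Thruster stuck}; {#1 reaction wheel trips, Inboard rate sensor fails, Reserve magnetorquer trips}; {Backup wheel driver failed, Left thruster 2 is down, Standby gyro offline, Sun sensor lost}; {Left thruster 2 is down, Redundant IMU trips, Standby gyro offline, Sun sensor lost}; {Backup wheel driver failed, Left thruster 2 is down, Outboard star tracker lost, Sun sensor lost}; {Left thruster 2 is down, Outboard star tracker lost, Redundant IMU trips, Sun sensor lost}; {Backup wheel driver failed, Inboard propellant valve stuck, Left thruster 2 is down, Sun sensor lost}; {Inboard propellant valve stuck, Left thruster 2 is down, Redundant IMU trips, Sun sensor lost}.

8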